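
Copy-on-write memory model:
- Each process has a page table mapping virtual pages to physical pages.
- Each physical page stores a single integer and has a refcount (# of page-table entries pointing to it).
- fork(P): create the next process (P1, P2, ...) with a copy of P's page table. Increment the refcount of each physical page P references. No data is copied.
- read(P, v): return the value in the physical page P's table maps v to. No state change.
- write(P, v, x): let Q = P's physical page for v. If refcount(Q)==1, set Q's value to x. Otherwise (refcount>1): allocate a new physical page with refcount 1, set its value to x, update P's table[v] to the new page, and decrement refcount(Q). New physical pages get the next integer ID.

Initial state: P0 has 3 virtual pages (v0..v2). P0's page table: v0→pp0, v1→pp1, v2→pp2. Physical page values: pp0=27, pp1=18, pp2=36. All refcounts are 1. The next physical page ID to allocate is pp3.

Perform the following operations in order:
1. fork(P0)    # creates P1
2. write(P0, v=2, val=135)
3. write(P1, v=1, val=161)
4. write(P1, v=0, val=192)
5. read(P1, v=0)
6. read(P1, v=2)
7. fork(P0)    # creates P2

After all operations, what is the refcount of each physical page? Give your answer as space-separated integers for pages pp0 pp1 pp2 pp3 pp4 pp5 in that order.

Op 1: fork(P0) -> P1. 3 ppages; refcounts: pp0:2 pp1:2 pp2:2
Op 2: write(P0, v2, 135). refcount(pp2)=2>1 -> COPY to pp3. 4 ppages; refcounts: pp0:2 pp1:2 pp2:1 pp3:1
Op 3: write(P1, v1, 161). refcount(pp1)=2>1 -> COPY to pp4. 5 ppages; refcounts: pp0:2 pp1:1 pp2:1 pp3:1 pp4:1
Op 4: write(P1, v0, 192). refcount(pp0)=2>1 -> COPY to pp5. 6 ppages; refcounts: pp0:1 pp1:1 pp2:1 pp3:1 pp4:1 pp5:1
Op 5: read(P1, v0) -> 192. No state change.
Op 6: read(P1, v2) -> 36. No state change.
Op 7: fork(P0) -> P2. 6 ppages; refcounts: pp0:2 pp1:2 pp2:1 pp3:2 pp4:1 pp5:1

Answer: 2 2 1 2 1 1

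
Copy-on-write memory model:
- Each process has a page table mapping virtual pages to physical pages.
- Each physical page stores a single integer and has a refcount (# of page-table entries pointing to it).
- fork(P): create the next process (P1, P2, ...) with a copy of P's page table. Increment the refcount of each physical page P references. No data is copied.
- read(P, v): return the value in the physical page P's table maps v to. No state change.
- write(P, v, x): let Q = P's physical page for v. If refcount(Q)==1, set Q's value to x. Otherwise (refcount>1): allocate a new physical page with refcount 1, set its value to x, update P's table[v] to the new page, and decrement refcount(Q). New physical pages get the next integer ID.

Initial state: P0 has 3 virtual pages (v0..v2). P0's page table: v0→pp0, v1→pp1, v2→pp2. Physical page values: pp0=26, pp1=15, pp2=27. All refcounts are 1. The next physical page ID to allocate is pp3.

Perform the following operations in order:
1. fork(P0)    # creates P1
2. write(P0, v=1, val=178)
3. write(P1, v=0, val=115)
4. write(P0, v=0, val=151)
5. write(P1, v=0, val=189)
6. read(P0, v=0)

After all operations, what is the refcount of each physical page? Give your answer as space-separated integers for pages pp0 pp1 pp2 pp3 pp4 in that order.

Op 1: fork(P0) -> P1. 3 ppages; refcounts: pp0:2 pp1:2 pp2:2
Op 2: write(P0, v1, 178). refcount(pp1)=2>1 -> COPY to pp3. 4 ppages; refcounts: pp0:2 pp1:1 pp2:2 pp3:1
Op 3: write(P1, v0, 115). refcount(pp0)=2>1 -> COPY to pp4. 5 ppages; refcounts: pp0:1 pp1:1 pp2:2 pp3:1 pp4:1
Op 4: write(P0, v0, 151). refcount(pp0)=1 -> write in place. 5 ppages; refcounts: pp0:1 pp1:1 pp2:2 pp3:1 pp4:1
Op 5: write(P1, v0, 189). refcount(pp4)=1 -> write in place. 5 ppages; refcounts: pp0:1 pp1:1 pp2:2 pp3:1 pp4:1
Op 6: read(P0, v0) -> 151. No state change.

Answer: 1 1 2 1 1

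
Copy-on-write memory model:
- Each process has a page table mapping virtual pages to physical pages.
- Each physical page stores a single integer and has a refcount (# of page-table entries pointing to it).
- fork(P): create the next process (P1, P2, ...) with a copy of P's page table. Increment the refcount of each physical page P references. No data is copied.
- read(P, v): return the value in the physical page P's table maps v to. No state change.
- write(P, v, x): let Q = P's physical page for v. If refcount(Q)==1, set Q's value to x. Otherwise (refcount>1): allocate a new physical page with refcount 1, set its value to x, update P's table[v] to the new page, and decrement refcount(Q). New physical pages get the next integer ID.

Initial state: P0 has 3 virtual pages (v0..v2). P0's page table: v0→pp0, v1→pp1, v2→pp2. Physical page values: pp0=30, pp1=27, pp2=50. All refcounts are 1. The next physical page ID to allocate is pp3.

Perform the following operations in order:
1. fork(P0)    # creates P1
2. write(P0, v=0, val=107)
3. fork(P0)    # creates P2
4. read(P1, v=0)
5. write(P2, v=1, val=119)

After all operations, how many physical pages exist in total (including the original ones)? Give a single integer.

Op 1: fork(P0) -> P1. 3 ppages; refcounts: pp0:2 pp1:2 pp2:2
Op 2: write(P0, v0, 107). refcount(pp0)=2>1 -> COPY to pp3. 4 ppages; refcounts: pp0:1 pp1:2 pp2:2 pp3:1
Op 3: fork(P0) -> P2. 4 ppages; refcounts: pp0:1 pp1:3 pp2:3 pp3:2
Op 4: read(P1, v0) -> 30. No state change.
Op 5: write(P2, v1, 119). refcount(pp1)=3>1 -> COPY to pp4. 5 ppages; refcounts: pp0:1 pp1:2 pp2:3 pp3:2 pp4:1

Answer: 5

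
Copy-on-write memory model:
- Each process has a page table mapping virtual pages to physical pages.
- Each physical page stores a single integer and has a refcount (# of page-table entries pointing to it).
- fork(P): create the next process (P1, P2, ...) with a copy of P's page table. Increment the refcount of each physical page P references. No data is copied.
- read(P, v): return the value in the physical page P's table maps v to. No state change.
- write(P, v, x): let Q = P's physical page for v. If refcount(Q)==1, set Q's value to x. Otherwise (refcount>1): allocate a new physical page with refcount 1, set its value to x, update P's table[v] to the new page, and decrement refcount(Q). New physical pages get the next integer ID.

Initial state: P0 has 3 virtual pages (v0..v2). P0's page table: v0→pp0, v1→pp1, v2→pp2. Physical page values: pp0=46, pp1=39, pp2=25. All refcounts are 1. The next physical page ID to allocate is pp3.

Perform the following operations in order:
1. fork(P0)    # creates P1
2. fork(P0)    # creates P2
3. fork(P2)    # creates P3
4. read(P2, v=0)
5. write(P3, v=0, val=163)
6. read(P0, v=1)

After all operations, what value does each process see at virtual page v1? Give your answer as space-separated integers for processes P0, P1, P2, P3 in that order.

Answer: 39 39 39 39

Derivation:
Op 1: fork(P0) -> P1. 3 ppages; refcounts: pp0:2 pp1:2 pp2:2
Op 2: fork(P0) -> P2. 3 ppages; refcounts: pp0:3 pp1:3 pp2:3
Op 3: fork(P2) -> P3. 3 ppages; refcounts: pp0:4 pp1:4 pp2:4
Op 4: read(P2, v0) -> 46. No state change.
Op 5: write(P3, v0, 163). refcount(pp0)=4>1 -> COPY to pp3. 4 ppages; refcounts: pp0:3 pp1:4 pp2:4 pp3:1
Op 6: read(P0, v1) -> 39. No state change.
P0: v1 -> pp1 = 39
P1: v1 -> pp1 = 39
P2: v1 -> pp1 = 39
P3: v1 -> pp1 = 39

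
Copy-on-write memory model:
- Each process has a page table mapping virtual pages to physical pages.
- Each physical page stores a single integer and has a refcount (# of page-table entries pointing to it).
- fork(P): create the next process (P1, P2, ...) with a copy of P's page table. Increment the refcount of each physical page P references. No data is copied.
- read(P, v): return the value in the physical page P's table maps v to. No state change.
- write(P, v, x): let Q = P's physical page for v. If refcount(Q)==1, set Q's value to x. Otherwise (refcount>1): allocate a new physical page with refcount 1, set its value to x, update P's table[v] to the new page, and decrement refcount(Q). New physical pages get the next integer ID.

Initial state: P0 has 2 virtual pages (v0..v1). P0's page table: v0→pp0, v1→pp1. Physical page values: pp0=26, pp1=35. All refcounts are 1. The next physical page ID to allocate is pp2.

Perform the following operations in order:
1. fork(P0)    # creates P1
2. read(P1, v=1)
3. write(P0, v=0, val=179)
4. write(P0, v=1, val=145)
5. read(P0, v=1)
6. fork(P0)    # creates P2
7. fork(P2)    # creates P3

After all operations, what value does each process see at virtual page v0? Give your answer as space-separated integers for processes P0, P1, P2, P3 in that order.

Answer: 179 26 179 179

Derivation:
Op 1: fork(P0) -> P1. 2 ppages; refcounts: pp0:2 pp1:2
Op 2: read(P1, v1) -> 35. No state change.
Op 3: write(P0, v0, 179). refcount(pp0)=2>1 -> COPY to pp2. 3 ppages; refcounts: pp0:1 pp1:2 pp2:1
Op 4: write(P0, v1, 145). refcount(pp1)=2>1 -> COPY to pp3. 4 ppages; refcounts: pp0:1 pp1:1 pp2:1 pp3:1
Op 5: read(P0, v1) -> 145. No state change.
Op 6: fork(P0) -> P2. 4 ppages; refcounts: pp0:1 pp1:1 pp2:2 pp3:2
Op 7: fork(P2) -> P3. 4 ppages; refcounts: pp0:1 pp1:1 pp2:3 pp3:3
P0: v0 -> pp2 = 179
P1: v0 -> pp0 = 26
P2: v0 -> pp2 = 179
P3: v0 -> pp2 = 179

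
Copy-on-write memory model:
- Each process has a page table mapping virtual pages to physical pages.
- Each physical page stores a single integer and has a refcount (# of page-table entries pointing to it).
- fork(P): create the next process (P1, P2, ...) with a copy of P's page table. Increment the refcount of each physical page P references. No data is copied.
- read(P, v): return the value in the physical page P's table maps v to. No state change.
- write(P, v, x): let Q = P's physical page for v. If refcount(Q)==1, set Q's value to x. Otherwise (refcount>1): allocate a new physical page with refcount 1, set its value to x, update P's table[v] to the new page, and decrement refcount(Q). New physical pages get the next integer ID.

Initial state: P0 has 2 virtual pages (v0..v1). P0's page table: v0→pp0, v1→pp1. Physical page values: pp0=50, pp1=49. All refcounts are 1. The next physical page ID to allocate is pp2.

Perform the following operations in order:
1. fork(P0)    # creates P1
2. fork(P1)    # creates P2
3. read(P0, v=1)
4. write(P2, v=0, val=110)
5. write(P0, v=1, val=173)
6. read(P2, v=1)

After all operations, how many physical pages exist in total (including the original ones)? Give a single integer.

Answer: 4

Derivation:
Op 1: fork(P0) -> P1. 2 ppages; refcounts: pp0:2 pp1:2
Op 2: fork(P1) -> P2. 2 ppages; refcounts: pp0:3 pp1:3
Op 3: read(P0, v1) -> 49. No state change.
Op 4: write(P2, v0, 110). refcount(pp0)=3>1 -> COPY to pp2. 3 ppages; refcounts: pp0:2 pp1:3 pp2:1
Op 5: write(P0, v1, 173). refcount(pp1)=3>1 -> COPY to pp3. 4 ppages; refcounts: pp0:2 pp1:2 pp2:1 pp3:1
Op 6: read(P2, v1) -> 49. No state change.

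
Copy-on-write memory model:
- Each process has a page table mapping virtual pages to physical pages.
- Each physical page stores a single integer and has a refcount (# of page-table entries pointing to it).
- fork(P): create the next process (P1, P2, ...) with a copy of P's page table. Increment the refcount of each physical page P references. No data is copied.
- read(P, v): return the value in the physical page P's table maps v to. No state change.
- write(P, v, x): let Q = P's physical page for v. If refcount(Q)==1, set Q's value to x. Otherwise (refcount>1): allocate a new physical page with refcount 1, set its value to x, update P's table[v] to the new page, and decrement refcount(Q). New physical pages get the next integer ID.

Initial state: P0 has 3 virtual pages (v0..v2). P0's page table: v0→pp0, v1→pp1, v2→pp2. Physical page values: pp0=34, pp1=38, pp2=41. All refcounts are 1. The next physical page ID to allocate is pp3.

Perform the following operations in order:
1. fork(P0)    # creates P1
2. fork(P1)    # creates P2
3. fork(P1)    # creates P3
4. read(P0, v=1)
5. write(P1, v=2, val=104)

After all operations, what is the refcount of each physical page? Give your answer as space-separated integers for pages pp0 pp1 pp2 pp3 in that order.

Op 1: fork(P0) -> P1. 3 ppages; refcounts: pp0:2 pp1:2 pp2:2
Op 2: fork(P1) -> P2. 3 ppages; refcounts: pp0:3 pp1:3 pp2:3
Op 3: fork(P1) -> P3. 3 ppages; refcounts: pp0:4 pp1:4 pp2:4
Op 4: read(P0, v1) -> 38. No state change.
Op 5: write(P1, v2, 104). refcount(pp2)=4>1 -> COPY to pp3. 4 ppages; refcounts: pp0:4 pp1:4 pp2:3 pp3:1

Answer: 4 4 3 1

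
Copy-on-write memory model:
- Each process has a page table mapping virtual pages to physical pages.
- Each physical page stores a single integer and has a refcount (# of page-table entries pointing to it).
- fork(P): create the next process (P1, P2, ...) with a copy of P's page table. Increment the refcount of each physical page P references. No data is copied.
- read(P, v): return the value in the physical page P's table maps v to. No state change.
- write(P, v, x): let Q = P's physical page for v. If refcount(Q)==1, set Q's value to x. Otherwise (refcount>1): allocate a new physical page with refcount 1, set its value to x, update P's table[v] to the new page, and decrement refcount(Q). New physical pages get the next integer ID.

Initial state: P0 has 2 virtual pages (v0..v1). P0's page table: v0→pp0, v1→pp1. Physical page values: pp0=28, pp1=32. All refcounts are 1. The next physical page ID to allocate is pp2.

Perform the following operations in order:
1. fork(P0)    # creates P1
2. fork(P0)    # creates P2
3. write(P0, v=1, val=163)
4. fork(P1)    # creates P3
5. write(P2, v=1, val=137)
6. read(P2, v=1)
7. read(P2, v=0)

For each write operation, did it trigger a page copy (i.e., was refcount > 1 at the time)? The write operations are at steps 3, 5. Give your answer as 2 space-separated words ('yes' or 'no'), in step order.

Op 1: fork(P0) -> P1. 2 ppages; refcounts: pp0:2 pp1:2
Op 2: fork(P0) -> P2. 2 ppages; refcounts: pp0:3 pp1:3
Op 3: write(P0, v1, 163). refcount(pp1)=3>1 -> COPY to pp2. 3 ppages; refcounts: pp0:3 pp1:2 pp2:1
Op 4: fork(P1) -> P3. 3 ppages; refcounts: pp0:4 pp1:3 pp2:1
Op 5: write(P2, v1, 137). refcount(pp1)=3>1 -> COPY to pp3. 4 ppages; refcounts: pp0:4 pp1:2 pp2:1 pp3:1
Op 6: read(P2, v1) -> 137. No state change.
Op 7: read(P2, v0) -> 28. No state change.

yes yes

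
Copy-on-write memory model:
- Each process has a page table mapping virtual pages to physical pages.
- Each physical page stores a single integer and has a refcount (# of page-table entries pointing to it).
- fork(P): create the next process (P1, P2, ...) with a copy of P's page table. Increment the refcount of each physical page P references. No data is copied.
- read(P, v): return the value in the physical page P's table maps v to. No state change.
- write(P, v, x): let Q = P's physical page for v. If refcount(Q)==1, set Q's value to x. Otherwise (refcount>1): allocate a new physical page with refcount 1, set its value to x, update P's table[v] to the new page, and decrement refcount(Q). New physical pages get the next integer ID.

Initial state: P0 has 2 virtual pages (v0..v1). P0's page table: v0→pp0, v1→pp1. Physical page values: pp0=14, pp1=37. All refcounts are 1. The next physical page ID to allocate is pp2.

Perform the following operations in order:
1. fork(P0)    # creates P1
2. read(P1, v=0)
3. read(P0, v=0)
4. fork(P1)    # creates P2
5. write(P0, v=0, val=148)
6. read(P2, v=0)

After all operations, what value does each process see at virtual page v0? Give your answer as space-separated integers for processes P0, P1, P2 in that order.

Op 1: fork(P0) -> P1. 2 ppages; refcounts: pp0:2 pp1:2
Op 2: read(P1, v0) -> 14. No state change.
Op 3: read(P0, v0) -> 14. No state change.
Op 4: fork(P1) -> P2. 2 ppages; refcounts: pp0:3 pp1:3
Op 5: write(P0, v0, 148). refcount(pp0)=3>1 -> COPY to pp2. 3 ppages; refcounts: pp0:2 pp1:3 pp2:1
Op 6: read(P2, v0) -> 14. No state change.
P0: v0 -> pp2 = 148
P1: v0 -> pp0 = 14
P2: v0 -> pp0 = 14

Answer: 148 14 14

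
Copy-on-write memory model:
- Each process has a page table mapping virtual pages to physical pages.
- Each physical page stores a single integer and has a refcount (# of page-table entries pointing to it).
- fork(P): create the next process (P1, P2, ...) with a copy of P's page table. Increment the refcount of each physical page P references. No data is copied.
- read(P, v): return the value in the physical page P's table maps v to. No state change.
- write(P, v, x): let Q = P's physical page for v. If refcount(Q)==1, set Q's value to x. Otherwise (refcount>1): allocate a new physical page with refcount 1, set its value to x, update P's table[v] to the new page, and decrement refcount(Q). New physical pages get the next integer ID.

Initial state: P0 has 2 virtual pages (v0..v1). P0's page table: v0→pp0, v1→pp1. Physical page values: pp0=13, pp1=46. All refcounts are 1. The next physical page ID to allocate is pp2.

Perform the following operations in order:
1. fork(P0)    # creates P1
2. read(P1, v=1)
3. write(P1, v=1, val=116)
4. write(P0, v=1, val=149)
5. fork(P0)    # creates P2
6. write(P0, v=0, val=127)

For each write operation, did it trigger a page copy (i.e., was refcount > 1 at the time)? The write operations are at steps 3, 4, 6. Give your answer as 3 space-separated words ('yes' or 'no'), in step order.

Op 1: fork(P0) -> P1. 2 ppages; refcounts: pp0:2 pp1:2
Op 2: read(P1, v1) -> 46. No state change.
Op 3: write(P1, v1, 116). refcount(pp1)=2>1 -> COPY to pp2. 3 ppages; refcounts: pp0:2 pp1:1 pp2:1
Op 4: write(P0, v1, 149). refcount(pp1)=1 -> write in place. 3 ppages; refcounts: pp0:2 pp1:1 pp2:1
Op 5: fork(P0) -> P2. 3 ppages; refcounts: pp0:3 pp1:2 pp2:1
Op 6: write(P0, v0, 127). refcount(pp0)=3>1 -> COPY to pp3. 4 ppages; refcounts: pp0:2 pp1:2 pp2:1 pp3:1

yes no yes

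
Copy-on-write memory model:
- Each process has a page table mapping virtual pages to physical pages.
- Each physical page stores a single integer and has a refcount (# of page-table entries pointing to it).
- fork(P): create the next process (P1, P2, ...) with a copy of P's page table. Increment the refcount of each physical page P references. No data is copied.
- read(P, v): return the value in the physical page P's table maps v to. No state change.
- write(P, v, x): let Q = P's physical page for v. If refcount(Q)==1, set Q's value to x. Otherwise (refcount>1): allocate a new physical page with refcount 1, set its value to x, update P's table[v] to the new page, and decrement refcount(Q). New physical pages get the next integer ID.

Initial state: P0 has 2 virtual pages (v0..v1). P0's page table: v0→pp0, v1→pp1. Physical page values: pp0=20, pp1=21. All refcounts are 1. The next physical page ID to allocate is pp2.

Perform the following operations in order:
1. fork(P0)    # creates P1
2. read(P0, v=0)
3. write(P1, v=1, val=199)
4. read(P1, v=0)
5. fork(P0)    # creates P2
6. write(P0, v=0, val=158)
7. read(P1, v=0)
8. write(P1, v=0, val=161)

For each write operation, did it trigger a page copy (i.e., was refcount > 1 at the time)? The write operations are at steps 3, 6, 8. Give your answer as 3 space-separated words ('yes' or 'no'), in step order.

Op 1: fork(P0) -> P1. 2 ppages; refcounts: pp0:2 pp1:2
Op 2: read(P0, v0) -> 20. No state change.
Op 3: write(P1, v1, 199). refcount(pp1)=2>1 -> COPY to pp2. 3 ppages; refcounts: pp0:2 pp1:1 pp2:1
Op 4: read(P1, v0) -> 20. No state change.
Op 5: fork(P0) -> P2. 3 ppages; refcounts: pp0:3 pp1:2 pp2:1
Op 6: write(P0, v0, 158). refcount(pp0)=3>1 -> COPY to pp3. 4 ppages; refcounts: pp0:2 pp1:2 pp2:1 pp3:1
Op 7: read(P1, v0) -> 20. No state change.
Op 8: write(P1, v0, 161). refcount(pp0)=2>1 -> COPY to pp4. 5 ppages; refcounts: pp0:1 pp1:2 pp2:1 pp3:1 pp4:1

yes yes yes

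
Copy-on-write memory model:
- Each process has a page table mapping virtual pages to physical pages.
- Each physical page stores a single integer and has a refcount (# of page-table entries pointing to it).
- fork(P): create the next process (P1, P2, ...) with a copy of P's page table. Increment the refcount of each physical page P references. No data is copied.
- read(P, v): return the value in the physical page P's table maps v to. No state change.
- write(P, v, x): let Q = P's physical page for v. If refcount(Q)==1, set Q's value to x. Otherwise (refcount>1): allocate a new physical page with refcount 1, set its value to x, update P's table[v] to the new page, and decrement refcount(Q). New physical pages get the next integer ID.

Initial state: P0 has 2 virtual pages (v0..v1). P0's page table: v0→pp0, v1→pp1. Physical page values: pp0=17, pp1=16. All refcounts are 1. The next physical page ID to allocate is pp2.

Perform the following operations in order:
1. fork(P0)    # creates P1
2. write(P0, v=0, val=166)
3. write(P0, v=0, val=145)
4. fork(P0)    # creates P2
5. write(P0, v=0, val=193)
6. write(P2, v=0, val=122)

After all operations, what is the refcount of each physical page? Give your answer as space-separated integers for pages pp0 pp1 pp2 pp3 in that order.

Op 1: fork(P0) -> P1. 2 ppages; refcounts: pp0:2 pp1:2
Op 2: write(P0, v0, 166). refcount(pp0)=2>1 -> COPY to pp2. 3 ppages; refcounts: pp0:1 pp1:2 pp2:1
Op 3: write(P0, v0, 145). refcount(pp2)=1 -> write in place. 3 ppages; refcounts: pp0:1 pp1:2 pp2:1
Op 4: fork(P0) -> P2. 3 ppages; refcounts: pp0:1 pp1:3 pp2:2
Op 5: write(P0, v0, 193). refcount(pp2)=2>1 -> COPY to pp3. 4 ppages; refcounts: pp0:1 pp1:3 pp2:1 pp3:1
Op 6: write(P2, v0, 122). refcount(pp2)=1 -> write in place. 4 ppages; refcounts: pp0:1 pp1:3 pp2:1 pp3:1

Answer: 1 3 1 1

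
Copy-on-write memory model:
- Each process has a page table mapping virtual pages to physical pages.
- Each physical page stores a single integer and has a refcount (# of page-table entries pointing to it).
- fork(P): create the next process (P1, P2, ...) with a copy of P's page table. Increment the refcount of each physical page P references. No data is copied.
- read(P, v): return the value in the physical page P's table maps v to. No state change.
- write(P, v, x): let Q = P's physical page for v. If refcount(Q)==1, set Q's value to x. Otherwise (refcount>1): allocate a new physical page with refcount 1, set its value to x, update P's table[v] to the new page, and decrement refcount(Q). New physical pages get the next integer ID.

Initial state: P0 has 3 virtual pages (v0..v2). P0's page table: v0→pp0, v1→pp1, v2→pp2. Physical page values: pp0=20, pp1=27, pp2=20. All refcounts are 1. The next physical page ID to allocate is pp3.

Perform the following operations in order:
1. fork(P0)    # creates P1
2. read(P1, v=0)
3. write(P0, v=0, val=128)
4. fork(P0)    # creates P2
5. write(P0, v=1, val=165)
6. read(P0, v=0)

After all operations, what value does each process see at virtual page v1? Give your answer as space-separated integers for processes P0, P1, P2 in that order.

Answer: 165 27 27

Derivation:
Op 1: fork(P0) -> P1. 3 ppages; refcounts: pp0:2 pp1:2 pp2:2
Op 2: read(P1, v0) -> 20. No state change.
Op 3: write(P0, v0, 128). refcount(pp0)=2>1 -> COPY to pp3. 4 ppages; refcounts: pp0:1 pp1:2 pp2:2 pp3:1
Op 4: fork(P0) -> P2. 4 ppages; refcounts: pp0:1 pp1:3 pp2:3 pp3:2
Op 5: write(P0, v1, 165). refcount(pp1)=3>1 -> COPY to pp4. 5 ppages; refcounts: pp0:1 pp1:2 pp2:3 pp3:2 pp4:1
Op 6: read(P0, v0) -> 128. No state change.
P0: v1 -> pp4 = 165
P1: v1 -> pp1 = 27
P2: v1 -> pp1 = 27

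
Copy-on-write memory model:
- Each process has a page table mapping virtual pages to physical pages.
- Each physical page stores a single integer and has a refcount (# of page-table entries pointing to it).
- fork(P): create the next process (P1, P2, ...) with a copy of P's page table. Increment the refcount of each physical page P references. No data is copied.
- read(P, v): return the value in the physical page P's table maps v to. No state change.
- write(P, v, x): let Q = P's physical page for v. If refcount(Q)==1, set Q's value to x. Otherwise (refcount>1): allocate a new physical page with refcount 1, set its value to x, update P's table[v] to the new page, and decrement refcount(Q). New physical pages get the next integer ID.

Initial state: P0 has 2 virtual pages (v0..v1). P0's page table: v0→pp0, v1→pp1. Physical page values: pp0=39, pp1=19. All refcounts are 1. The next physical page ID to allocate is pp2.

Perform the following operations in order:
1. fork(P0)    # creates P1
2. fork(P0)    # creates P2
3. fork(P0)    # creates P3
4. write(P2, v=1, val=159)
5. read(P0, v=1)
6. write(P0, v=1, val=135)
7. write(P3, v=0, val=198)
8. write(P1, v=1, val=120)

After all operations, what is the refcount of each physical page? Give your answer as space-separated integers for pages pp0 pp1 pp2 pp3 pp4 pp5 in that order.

Answer: 3 1 1 1 1 1

Derivation:
Op 1: fork(P0) -> P1. 2 ppages; refcounts: pp0:2 pp1:2
Op 2: fork(P0) -> P2. 2 ppages; refcounts: pp0:3 pp1:3
Op 3: fork(P0) -> P3. 2 ppages; refcounts: pp0:4 pp1:4
Op 4: write(P2, v1, 159). refcount(pp1)=4>1 -> COPY to pp2. 3 ppages; refcounts: pp0:4 pp1:3 pp2:1
Op 5: read(P0, v1) -> 19. No state change.
Op 6: write(P0, v1, 135). refcount(pp1)=3>1 -> COPY to pp3. 4 ppages; refcounts: pp0:4 pp1:2 pp2:1 pp3:1
Op 7: write(P3, v0, 198). refcount(pp0)=4>1 -> COPY to pp4. 5 ppages; refcounts: pp0:3 pp1:2 pp2:1 pp3:1 pp4:1
Op 8: write(P1, v1, 120). refcount(pp1)=2>1 -> COPY to pp5. 6 ppages; refcounts: pp0:3 pp1:1 pp2:1 pp3:1 pp4:1 pp5:1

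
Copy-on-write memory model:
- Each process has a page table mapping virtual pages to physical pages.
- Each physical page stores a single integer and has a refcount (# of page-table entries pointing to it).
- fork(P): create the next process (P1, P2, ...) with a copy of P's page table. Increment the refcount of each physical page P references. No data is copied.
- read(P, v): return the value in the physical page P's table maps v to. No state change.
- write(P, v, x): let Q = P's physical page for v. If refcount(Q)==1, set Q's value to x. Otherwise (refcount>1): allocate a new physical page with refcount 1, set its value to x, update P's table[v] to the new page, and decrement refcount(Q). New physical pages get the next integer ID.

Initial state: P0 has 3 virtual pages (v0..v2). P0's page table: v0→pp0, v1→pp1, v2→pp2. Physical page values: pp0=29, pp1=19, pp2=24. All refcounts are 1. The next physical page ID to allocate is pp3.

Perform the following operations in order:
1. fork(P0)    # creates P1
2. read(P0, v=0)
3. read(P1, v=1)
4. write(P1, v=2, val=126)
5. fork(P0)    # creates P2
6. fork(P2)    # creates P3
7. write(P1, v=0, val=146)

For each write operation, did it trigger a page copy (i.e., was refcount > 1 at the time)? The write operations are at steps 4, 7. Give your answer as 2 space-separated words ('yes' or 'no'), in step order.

Op 1: fork(P0) -> P1. 3 ppages; refcounts: pp0:2 pp1:2 pp2:2
Op 2: read(P0, v0) -> 29. No state change.
Op 3: read(P1, v1) -> 19. No state change.
Op 4: write(P1, v2, 126). refcount(pp2)=2>1 -> COPY to pp3. 4 ppages; refcounts: pp0:2 pp1:2 pp2:1 pp3:1
Op 5: fork(P0) -> P2. 4 ppages; refcounts: pp0:3 pp1:3 pp2:2 pp3:1
Op 6: fork(P2) -> P3. 4 ppages; refcounts: pp0:4 pp1:4 pp2:3 pp3:1
Op 7: write(P1, v0, 146). refcount(pp0)=4>1 -> COPY to pp4. 5 ppages; refcounts: pp0:3 pp1:4 pp2:3 pp3:1 pp4:1

yes yes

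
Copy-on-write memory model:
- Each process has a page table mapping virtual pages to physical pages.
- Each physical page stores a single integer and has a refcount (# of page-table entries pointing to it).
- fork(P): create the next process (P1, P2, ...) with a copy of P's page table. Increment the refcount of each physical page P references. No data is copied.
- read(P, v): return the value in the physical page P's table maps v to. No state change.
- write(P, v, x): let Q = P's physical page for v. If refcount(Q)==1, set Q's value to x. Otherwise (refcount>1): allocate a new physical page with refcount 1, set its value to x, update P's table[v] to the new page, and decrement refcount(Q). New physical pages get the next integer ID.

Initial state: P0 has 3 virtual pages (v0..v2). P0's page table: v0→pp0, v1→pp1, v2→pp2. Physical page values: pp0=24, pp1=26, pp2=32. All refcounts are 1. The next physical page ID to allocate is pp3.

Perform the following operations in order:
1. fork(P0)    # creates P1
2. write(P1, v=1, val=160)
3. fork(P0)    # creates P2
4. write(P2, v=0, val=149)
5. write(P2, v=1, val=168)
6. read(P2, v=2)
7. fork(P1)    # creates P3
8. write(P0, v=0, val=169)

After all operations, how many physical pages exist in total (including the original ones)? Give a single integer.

Answer: 7

Derivation:
Op 1: fork(P0) -> P1. 3 ppages; refcounts: pp0:2 pp1:2 pp2:2
Op 2: write(P1, v1, 160). refcount(pp1)=2>1 -> COPY to pp3. 4 ppages; refcounts: pp0:2 pp1:1 pp2:2 pp3:1
Op 3: fork(P0) -> P2. 4 ppages; refcounts: pp0:3 pp1:2 pp2:3 pp3:1
Op 4: write(P2, v0, 149). refcount(pp0)=3>1 -> COPY to pp4. 5 ppages; refcounts: pp0:2 pp1:2 pp2:3 pp3:1 pp4:1
Op 5: write(P2, v1, 168). refcount(pp1)=2>1 -> COPY to pp5. 6 ppages; refcounts: pp0:2 pp1:1 pp2:3 pp3:1 pp4:1 pp5:1
Op 6: read(P2, v2) -> 32. No state change.
Op 7: fork(P1) -> P3. 6 ppages; refcounts: pp0:3 pp1:1 pp2:4 pp3:2 pp4:1 pp5:1
Op 8: write(P0, v0, 169). refcount(pp0)=3>1 -> COPY to pp6. 7 ppages; refcounts: pp0:2 pp1:1 pp2:4 pp3:2 pp4:1 pp5:1 pp6:1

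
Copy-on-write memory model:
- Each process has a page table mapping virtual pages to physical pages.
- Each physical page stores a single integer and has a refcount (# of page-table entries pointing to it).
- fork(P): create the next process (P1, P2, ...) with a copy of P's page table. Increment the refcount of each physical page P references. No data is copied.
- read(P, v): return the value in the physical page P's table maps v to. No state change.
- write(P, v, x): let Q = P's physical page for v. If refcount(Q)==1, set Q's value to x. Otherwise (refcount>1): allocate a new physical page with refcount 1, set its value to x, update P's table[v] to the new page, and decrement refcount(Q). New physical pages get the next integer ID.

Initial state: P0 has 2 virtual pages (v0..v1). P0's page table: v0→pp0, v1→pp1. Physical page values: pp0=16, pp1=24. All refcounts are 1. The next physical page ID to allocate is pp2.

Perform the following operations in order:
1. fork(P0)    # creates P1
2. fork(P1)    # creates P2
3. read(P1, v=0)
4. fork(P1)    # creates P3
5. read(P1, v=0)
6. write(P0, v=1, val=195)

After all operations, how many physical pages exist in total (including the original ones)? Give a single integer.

Answer: 3

Derivation:
Op 1: fork(P0) -> P1. 2 ppages; refcounts: pp0:2 pp1:2
Op 2: fork(P1) -> P2. 2 ppages; refcounts: pp0:3 pp1:3
Op 3: read(P1, v0) -> 16. No state change.
Op 4: fork(P1) -> P3. 2 ppages; refcounts: pp0:4 pp1:4
Op 5: read(P1, v0) -> 16. No state change.
Op 6: write(P0, v1, 195). refcount(pp1)=4>1 -> COPY to pp2. 3 ppages; refcounts: pp0:4 pp1:3 pp2:1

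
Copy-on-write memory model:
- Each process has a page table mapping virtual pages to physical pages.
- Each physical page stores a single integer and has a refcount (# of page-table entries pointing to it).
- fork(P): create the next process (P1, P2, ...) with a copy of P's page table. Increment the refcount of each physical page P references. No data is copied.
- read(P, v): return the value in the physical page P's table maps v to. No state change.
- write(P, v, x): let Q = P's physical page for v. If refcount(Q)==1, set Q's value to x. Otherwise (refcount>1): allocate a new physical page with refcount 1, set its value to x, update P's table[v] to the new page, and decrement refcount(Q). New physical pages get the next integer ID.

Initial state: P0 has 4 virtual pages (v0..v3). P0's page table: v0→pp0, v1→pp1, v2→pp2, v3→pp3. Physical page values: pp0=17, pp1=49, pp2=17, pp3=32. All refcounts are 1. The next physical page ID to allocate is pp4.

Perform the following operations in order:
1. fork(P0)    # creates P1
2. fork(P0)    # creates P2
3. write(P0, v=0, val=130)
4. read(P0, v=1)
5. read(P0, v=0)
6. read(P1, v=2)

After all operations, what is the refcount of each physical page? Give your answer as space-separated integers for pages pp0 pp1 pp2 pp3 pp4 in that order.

Op 1: fork(P0) -> P1. 4 ppages; refcounts: pp0:2 pp1:2 pp2:2 pp3:2
Op 2: fork(P0) -> P2. 4 ppages; refcounts: pp0:3 pp1:3 pp2:3 pp3:3
Op 3: write(P0, v0, 130). refcount(pp0)=3>1 -> COPY to pp4. 5 ppages; refcounts: pp0:2 pp1:3 pp2:3 pp3:3 pp4:1
Op 4: read(P0, v1) -> 49. No state change.
Op 5: read(P0, v0) -> 130. No state change.
Op 6: read(P1, v2) -> 17. No state change.

Answer: 2 3 3 3 1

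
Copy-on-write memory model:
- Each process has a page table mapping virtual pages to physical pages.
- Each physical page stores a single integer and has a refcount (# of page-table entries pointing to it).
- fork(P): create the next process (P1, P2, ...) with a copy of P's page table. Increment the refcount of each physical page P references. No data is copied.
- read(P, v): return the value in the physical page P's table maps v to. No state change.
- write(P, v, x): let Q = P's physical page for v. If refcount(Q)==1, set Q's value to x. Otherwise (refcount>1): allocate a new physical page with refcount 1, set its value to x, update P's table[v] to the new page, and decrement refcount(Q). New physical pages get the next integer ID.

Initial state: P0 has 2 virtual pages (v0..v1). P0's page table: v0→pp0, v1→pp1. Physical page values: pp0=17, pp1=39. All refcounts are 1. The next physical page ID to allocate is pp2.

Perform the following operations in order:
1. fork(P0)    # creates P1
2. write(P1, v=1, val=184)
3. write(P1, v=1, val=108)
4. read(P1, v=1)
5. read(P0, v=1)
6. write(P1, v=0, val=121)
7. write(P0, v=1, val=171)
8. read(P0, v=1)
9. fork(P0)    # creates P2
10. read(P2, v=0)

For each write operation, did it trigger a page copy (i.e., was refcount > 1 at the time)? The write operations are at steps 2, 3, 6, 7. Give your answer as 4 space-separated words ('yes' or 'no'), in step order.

Op 1: fork(P0) -> P1. 2 ppages; refcounts: pp0:2 pp1:2
Op 2: write(P1, v1, 184). refcount(pp1)=2>1 -> COPY to pp2. 3 ppages; refcounts: pp0:2 pp1:1 pp2:1
Op 3: write(P1, v1, 108). refcount(pp2)=1 -> write in place. 3 ppages; refcounts: pp0:2 pp1:1 pp2:1
Op 4: read(P1, v1) -> 108. No state change.
Op 5: read(P0, v1) -> 39. No state change.
Op 6: write(P1, v0, 121). refcount(pp0)=2>1 -> COPY to pp3. 4 ppages; refcounts: pp0:1 pp1:1 pp2:1 pp3:1
Op 7: write(P0, v1, 171). refcount(pp1)=1 -> write in place. 4 ppages; refcounts: pp0:1 pp1:1 pp2:1 pp3:1
Op 8: read(P0, v1) -> 171. No state change.
Op 9: fork(P0) -> P2. 4 ppages; refcounts: pp0:2 pp1:2 pp2:1 pp3:1
Op 10: read(P2, v0) -> 17. No state change.

yes no yes no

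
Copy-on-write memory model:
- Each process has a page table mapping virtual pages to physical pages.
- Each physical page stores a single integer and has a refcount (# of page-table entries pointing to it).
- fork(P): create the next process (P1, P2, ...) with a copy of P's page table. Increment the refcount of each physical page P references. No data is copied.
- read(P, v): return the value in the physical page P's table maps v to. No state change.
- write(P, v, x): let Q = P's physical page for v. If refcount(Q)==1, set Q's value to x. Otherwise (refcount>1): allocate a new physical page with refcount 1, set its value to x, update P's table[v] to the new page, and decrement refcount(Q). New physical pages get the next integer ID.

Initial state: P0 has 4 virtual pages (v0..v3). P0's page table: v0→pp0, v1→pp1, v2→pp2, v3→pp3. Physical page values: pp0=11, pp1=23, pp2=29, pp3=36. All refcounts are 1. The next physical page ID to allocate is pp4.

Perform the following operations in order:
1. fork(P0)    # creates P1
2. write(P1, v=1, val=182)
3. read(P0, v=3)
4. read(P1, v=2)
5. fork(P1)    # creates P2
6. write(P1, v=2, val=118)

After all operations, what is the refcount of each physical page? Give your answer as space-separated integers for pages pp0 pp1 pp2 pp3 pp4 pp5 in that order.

Op 1: fork(P0) -> P1. 4 ppages; refcounts: pp0:2 pp1:2 pp2:2 pp3:2
Op 2: write(P1, v1, 182). refcount(pp1)=2>1 -> COPY to pp4. 5 ppages; refcounts: pp0:2 pp1:1 pp2:2 pp3:2 pp4:1
Op 3: read(P0, v3) -> 36. No state change.
Op 4: read(P1, v2) -> 29. No state change.
Op 5: fork(P1) -> P2. 5 ppages; refcounts: pp0:3 pp1:1 pp2:3 pp3:3 pp4:2
Op 6: write(P1, v2, 118). refcount(pp2)=3>1 -> COPY to pp5. 6 ppages; refcounts: pp0:3 pp1:1 pp2:2 pp3:3 pp4:2 pp5:1

Answer: 3 1 2 3 2 1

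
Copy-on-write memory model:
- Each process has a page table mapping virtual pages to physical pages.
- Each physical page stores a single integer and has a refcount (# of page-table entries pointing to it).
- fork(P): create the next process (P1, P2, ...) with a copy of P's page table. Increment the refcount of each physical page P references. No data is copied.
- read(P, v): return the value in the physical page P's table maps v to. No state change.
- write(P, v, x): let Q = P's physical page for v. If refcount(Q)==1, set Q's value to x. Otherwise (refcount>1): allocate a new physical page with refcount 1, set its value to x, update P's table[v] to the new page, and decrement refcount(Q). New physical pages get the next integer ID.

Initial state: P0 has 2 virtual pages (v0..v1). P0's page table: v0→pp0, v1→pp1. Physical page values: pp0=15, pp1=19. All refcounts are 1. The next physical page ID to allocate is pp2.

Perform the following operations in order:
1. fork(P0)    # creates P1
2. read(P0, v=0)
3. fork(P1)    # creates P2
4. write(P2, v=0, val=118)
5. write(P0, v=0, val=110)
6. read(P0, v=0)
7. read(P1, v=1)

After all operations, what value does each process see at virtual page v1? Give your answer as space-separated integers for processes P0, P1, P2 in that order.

Answer: 19 19 19

Derivation:
Op 1: fork(P0) -> P1. 2 ppages; refcounts: pp0:2 pp1:2
Op 2: read(P0, v0) -> 15. No state change.
Op 3: fork(P1) -> P2. 2 ppages; refcounts: pp0:3 pp1:3
Op 4: write(P2, v0, 118). refcount(pp0)=3>1 -> COPY to pp2. 3 ppages; refcounts: pp0:2 pp1:3 pp2:1
Op 5: write(P0, v0, 110). refcount(pp0)=2>1 -> COPY to pp3. 4 ppages; refcounts: pp0:1 pp1:3 pp2:1 pp3:1
Op 6: read(P0, v0) -> 110. No state change.
Op 7: read(P1, v1) -> 19. No state change.
P0: v1 -> pp1 = 19
P1: v1 -> pp1 = 19
P2: v1 -> pp1 = 19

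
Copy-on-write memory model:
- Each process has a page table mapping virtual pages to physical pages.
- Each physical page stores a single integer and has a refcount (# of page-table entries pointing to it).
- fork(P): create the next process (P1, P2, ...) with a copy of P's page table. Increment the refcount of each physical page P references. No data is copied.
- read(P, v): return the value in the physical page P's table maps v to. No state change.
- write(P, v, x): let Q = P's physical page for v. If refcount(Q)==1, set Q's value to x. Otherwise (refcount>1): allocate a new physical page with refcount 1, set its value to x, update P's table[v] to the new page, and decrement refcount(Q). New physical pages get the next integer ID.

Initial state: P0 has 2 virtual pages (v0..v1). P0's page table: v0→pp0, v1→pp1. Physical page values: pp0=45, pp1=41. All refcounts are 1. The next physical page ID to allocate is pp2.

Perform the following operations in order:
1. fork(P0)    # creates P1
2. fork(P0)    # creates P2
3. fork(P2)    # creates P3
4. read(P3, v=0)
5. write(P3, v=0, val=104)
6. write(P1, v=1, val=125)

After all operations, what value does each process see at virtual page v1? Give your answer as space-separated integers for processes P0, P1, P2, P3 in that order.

Answer: 41 125 41 41

Derivation:
Op 1: fork(P0) -> P1. 2 ppages; refcounts: pp0:2 pp1:2
Op 2: fork(P0) -> P2. 2 ppages; refcounts: pp0:3 pp1:3
Op 3: fork(P2) -> P3. 2 ppages; refcounts: pp0:4 pp1:4
Op 4: read(P3, v0) -> 45. No state change.
Op 5: write(P3, v0, 104). refcount(pp0)=4>1 -> COPY to pp2. 3 ppages; refcounts: pp0:3 pp1:4 pp2:1
Op 6: write(P1, v1, 125). refcount(pp1)=4>1 -> COPY to pp3. 4 ppages; refcounts: pp0:3 pp1:3 pp2:1 pp3:1
P0: v1 -> pp1 = 41
P1: v1 -> pp3 = 125
P2: v1 -> pp1 = 41
P3: v1 -> pp1 = 41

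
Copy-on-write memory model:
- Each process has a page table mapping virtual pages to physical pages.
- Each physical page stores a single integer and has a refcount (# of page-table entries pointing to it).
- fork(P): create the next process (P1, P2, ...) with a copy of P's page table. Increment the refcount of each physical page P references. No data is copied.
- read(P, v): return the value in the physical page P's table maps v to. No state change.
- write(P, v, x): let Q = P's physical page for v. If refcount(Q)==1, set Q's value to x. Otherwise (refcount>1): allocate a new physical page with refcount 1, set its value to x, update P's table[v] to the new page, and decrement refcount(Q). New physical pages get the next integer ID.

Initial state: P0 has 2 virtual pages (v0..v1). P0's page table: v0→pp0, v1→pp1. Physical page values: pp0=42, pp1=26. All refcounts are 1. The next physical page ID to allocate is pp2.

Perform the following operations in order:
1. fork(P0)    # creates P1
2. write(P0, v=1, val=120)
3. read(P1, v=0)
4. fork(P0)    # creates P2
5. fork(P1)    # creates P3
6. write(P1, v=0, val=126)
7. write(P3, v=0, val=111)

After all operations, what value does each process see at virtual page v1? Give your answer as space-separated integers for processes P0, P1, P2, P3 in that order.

Answer: 120 26 120 26

Derivation:
Op 1: fork(P0) -> P1. 2 ppages; refcounts: pp0:2 pp1:2
Op 2: write(P0, v1, 120). refcount(pp1)=2>1 -> COPY to pp2. 3 ppages; refcounts: pp0:2 pp1:1 pp2:1
Op 3: read(P1, v0) -> 42. No state change.
Op 4: fork(P0) -> P2. 3 ppages; refcounts: pp0:3 pp1:1 pp2:2
Op 5: fork(P1) -> P3. 3 ppages; refcounts: pp0:4 pp1:2 pp2:2
Op 6: write(P1, v0, 126). refcount(pp0)=4>1 -> COPY to pp3. 4 ppages; refcounts: pp0:3 pp1:2 pp2:2 pp3:1
Op 7: write(P3, v0, 111). refcount(pp0)=3>1 -> COPY to pp4. 5 ppages; refcounts: pp0:2 pp1:2 pp2:2 pp3:1 pp4:1
P0: v1 -> pp2 = 120
P1: v1 -> pp1 = 26
P2: v1 -> pp2 = 120
P3: v1 -> pp1 = 26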